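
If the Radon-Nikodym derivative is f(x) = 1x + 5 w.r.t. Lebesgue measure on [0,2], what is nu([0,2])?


nu(A) = integral_A (dnu/dmu) dmu = integral_0^2 (1x + 5) dx
Step 1: Antiderivative F(x) = (1/2)x^2 + 5x
Step 2: F(2) = (1/2)*2^2 + 5*2 = 2 + 10 = 12
Step 3: F(0) = (1/2)*0^2 + 5*0 = 0.0 + 0 = 0.0
Step 4: nu([0,2]) = F(2) - F(0) = 12 - 0.0 = 12


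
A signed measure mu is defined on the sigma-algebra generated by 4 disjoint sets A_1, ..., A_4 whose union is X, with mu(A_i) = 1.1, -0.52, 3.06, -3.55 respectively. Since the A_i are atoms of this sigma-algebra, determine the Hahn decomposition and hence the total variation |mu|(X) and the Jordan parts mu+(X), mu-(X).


Step 1: Every measurable set is a union of atoms (the cells / points), so a Hahn decomposition is
  obtained by grouping atoms by sign: P = union of atoms with mu > 0, N = union of the remaining atoms.
  Atoms in P (indices): 1, 3;  atoms in N (indices): 2, 4
  Positive values: 1.1, 3.06
  Negative values: -0.52, -3.55
Step 2: mu+(X) = mu(P) = sum of positive atom values = 4.16
Step 3: mu-(X) = -mu(N) = sum of |negative atom values| = 4.07
Step 4: |mu|(X) = mu+(X) + mu-(X) = 4.16 + 4.07 = 8.23


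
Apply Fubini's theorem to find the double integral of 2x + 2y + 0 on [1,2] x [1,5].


By Fubini, integrate in x first, then y.
Step 1: Fix y, integrate over x in [1,2]:
  integral(2x + 2y + 0, x=1..2)
  = 2*(2^2 - 1^2)/2 + (2y + 0)*(2 - 1)
  = 3 + (2y + 0)*1
  = 3 + 2y + 0
  = 3 + 2y
Step 2: Integrate over y in [1,5]:
  integral(3 + 2y, y=1..5)
  = 3*4 + 2*(5^2 - 1^2)/2
  = 12 + 24
  = 36


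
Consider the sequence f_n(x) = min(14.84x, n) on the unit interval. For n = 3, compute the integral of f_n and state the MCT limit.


f(x) = 14.84x on [0,1]; f_n(x) = min(14.84x, n). At n = 3:
Step 1: f(x) reaches 3 at x = 3/14.84 = 0.202156
Step 2: integral(f_3) = integral(14.84x, 0, 0.202156) + integral(3, 0.202156, 1)
       = 14.84*0.202156^2/2 + 3*(1 - 0.202156)
       = 0.303235 + 2.393531
       = 2.696765
Step 3: As n -> infinity, f_n increases to f, so by MCT integral(f_n) -> integral(f) = 14.84/2 = 7.42.
Convergence: integral(f_3) = 2.696765 -> 7.42 as n -> infinity


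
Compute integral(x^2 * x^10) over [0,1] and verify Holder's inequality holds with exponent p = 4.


Step 1: Exact integral of f*g = integral(x^12, 0, 1) = 1/13
     = 0.076923
Step 2: Holder bound with p=4, q=1.333333:
  ||f||_p = (integral x^8 dx)^(1/4) = (1/9)^(1/4) = 0.57735
  ||g||_q = (integral x^13.333333 dx)^(1/1.333333) = (1/14.333333)^(1/1.333333) = 0.13575
Step 3: Holder bound = ||f||_p * ||g||_q = 0.57735 * 0.13575 = 0.078375
Verification: 0.076923 <= 0.078375 (Holder holds)


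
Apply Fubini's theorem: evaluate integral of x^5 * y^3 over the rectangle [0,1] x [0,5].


By Fubini's theorem, the double integral factors as a product of single integrals:
Step 1: integral_0^1 x^5 dx = [x^6/6] from 0 to 1
     = 1^6/6 = 0.166667
Step 2: integral_0^5 y^3 dy = [y^4/4] from 0 to 5
     = 5^4/4 = 156.25
Step 3: Double integral = 0.166667 * 156.25 = 26.041667


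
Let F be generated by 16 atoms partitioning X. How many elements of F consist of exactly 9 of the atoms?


Each element of F is a union of some subset of the 16 atoms.
Elements that are unions of exactly 9 atoms correspond to 9-element subsets of the 16 atoms.
Count = C(16, 9) = 16! / (9! * 7!) = 11440.


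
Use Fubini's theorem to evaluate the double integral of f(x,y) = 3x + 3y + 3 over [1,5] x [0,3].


By Fubini, integrate in x first, then y.
Step 1: Fix y, integrate over x in [1,5]:
  integral(3x + 3y + 3, x=1..5)
  = 3*(5^2 - 1^2)/2 + (3y + 3)*(5 - 1)
  = 36 + (3y + 3)*4
  = 36 + 12y + 12
  = 48 + 12y
Step 2: Integrate over y in [0,3]:
  integral(48 + 12y, y=0..3)
  = 48*3 + 12*(3^2 - 0^2)/2
  = 144 + 54
  = 198


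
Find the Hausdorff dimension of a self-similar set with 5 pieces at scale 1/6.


For a self-similar set with N copies scaled by 1/r:
dim_H = log(N)/log(r) = log(5)/log(6)
= 1.609438/1.791759
= 0.898244


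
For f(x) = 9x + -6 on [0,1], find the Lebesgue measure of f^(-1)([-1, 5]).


f^(-1)([-1, 5]) = {x : -1 <= 9x + -6 <= 5}
Solving: (-1 - -6)/9 <= x <= (5 - -6)/9
= [0.555556, 1.222222]
Intersecting with [0,1]: [0.555556, 1]
Measure = 1 - 0.555556 = 0.444444


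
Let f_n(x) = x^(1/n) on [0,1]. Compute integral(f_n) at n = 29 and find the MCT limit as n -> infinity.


At n = 29: f_29(x) = x^(1/29).
Step 1: integral(x^(1/29), 0, 1) = [x^(1/29+1) / (1/29+1)] from 0 to 1
     = 1 / (1/29 + 1) = 1 / ((29+1)/29) = 29/(29+1)
     = 29/30 = 0.966667
Step 2: As n -> infinity, f_n(x) = x^(1/n) -> 1 for x in (0,1], and f_n is increasing in n.
By MCT, lim_n integral(f_n) = integral(lim_n f_n) = integral(1, 0, 1) = 1.
Step 3: Verify convergence: 29/30 = 0.966667 -> 1


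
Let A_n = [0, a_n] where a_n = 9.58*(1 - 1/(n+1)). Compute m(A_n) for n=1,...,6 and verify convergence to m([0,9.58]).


By continuity of measure from below: if A_n increases to A, then m(A_n) -> m(A).
Here A = [0, 9.58], so m(A) = 9.58
Step 1: a_1 = 9.58*(1 - 1/2) = 4.79, m(A_1) = 4.79
Step 2: a_2 = 9.58*(1 - 1/3) = 6.3867, m(A_2) = 6.3867
Step 3: a_3 = 9.58*(1 - 1/4) = 7.185, m(A_3) = 7.185
Step 4: a_4 = 9.58*(1 - 1/5) = 7.664, m(A_4) = 7.664
Step 5: a_5 = 9.58*(1 - 1/6) = 7.9833, m(A_5) = 7.9833
Step 6: a_6 = 9.58*(1 - 1/7) = 8.2114, m(A_6) = 8.2114
Limit: m(A_n) -> m([0,9.58]) = 9.58


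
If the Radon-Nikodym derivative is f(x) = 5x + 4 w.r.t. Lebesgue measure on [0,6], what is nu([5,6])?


nu(A) = integral_A (dnu/dmu) dmu = integral_5^6 (5x + 4) dx
Step 1: Antiderivative F(x) = (5/2)x^2 + 4x
Step 2: F(6) = (5/2)*6^2 + 4*6 = 90 + 24 = 114
Step 3: F(5) = (5/2)*5^2 + 4*5 = 62.5 + 20 = 82.5
Step 4: nu([5,6]) = F(6) - F(5) = 114 - 82.5 = 31.5


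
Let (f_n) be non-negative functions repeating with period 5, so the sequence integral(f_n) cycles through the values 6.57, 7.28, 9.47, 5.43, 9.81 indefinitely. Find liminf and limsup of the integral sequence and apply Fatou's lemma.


The sequence (integral(f_n)) is periodic with period 5, repeating the values 6.57, 7.28, 9.47, 5.43, 9.81 indefinitely.
Step 1: For a periodic sequence, every tail (a_m, a_(m+1), ...) contains all 5 period values infinitely often.
Step 2: Hence inf of every tail = min of the period values = min(6.57, 7.28, 9.47, 5.43, 9.81) = 5.43.
        liminf_n integral(f_n) = sup over m of (inf of tail from m) = 5.43.
Step 3: Similarly sup of every tail = max of the period values = 9.81.
        limsup_n integral(f_n) = 9.81.
Step 4: Fatou's lemma: integral(liminf_n f_n) <= liminf_n integral(f_n) = 5.43.
        So the integral of the pointwise liminf is at most 5.43.


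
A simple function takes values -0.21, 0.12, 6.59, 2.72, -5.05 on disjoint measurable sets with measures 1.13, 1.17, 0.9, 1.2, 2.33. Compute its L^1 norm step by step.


Step 1: Compute |f_i|^1 for each value:
  |-0.21|^1 = 0.21
  |0.12|^1 = 0.12
  |6.59|^1 = 6.59
  |2.72|^1 = 2.72
  |-5.05|^1 = 5.05
Step 2: Multiply by measures and sum:
  0.21 * 1.13 = 0.2373
  0.12 * 1.17 = 0.1404
  6.59 * 0.9 = 5.931
  2.72 * 1.2 = 3.264
  5.05 * 2.33 = 11.7665
Sum = 0.2373 + 0.1404 + 5.931 + 3.264 + 11.7665 = 21.3392
Step 3: Take the p-th root:
||f||_1 = (21.3392)^(1/1) = 21.3392


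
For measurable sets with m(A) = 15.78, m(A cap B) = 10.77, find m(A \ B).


m(A \ B) = m(A) - m(A n B)
= 15.78 - 10.77
= 5.01


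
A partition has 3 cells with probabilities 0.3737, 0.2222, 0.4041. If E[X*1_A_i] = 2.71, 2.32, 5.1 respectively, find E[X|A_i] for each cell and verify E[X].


For each cell A_i: E[X|A_i] = E[X*1_A_i] / P(A_i)
Step 1: E[X|A_1] = 2.71 / 0.3737 = 7.251806
Step 2: E[X|A_2] = 2.32 / 0.2222 = 10.441044
Step 3: E[X|A_3] = 5.1 / 0.4041 = 12.620638
Verification: E[X] = sum E[X*1_A_i] = 2.71 + 2.32 + 5.1 = 10.13


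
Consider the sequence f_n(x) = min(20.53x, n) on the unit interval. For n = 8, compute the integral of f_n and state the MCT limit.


f(x) = 20.53x on [0,1]; f_n(x) = min(20.53x, n). At n = 8:
Step 1: f(x) reaches 8 at x = 8/20.53 = 0.389674
Step 2: integral(f_8) = integral(20.53x, 0, 0.389674) + integral(8, 0.389674, 1)
       = 20.53*0.389674^2/2 + 8*(1 - 0.389674)
       = 1.558695 + 4.882611
       = 6.441305
Step 3: As n -> infinity, f_n increases to f, so by MCT integral(f_n) -> integral(f) = 20.53/2 = 10.265.
Convergence: integral(f_8) = 6.441305 -> 10.265 as n -> infinity


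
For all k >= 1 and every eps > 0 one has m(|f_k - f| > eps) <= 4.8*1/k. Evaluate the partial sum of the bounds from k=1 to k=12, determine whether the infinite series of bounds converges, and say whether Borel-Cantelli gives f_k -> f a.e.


Step 1: List the terms 4.8*1/k for k = 1 to 12:
  k=1: 4.8
  k=2: 2.4
  k=3: 1.6
  k=4: 1.2
  k=5: 0.96
  k=6: 0.8
  k=7: 0.685714
  k=8: 0.6
  k=9: 0.533333
  k=10: 0.48
  k=11: 0.436364
  k=12: 0.4
Step 2: Partial sum = 4.8 + 2.4 + 1.6 + 1.2 + 0.96 + 0.8 + 0.685714 + 0.6 + 0.533333 + 0.48 + 0.436364 + 0.4
     = 14.895411
Step 3: The full series sum_(k>=1) 4.8*1/k diverges (harmonic series, p = 1; a nonzero constant multiple of a divergent series diverges).
Step 4: The (first) Borel-Cantelli lemma requires a summable sequence of measures, so it does not apply here;
        from this bound alone no conclusion about a.e. convergence can be drawn (convergence in measure still
        gives an a.e.-convergent subsequence, but not a.e. convergence of the whole sequence).
Conclusion: series diverges; Borel-Cantelli is inconclusive about a.e. convergence of f_k.


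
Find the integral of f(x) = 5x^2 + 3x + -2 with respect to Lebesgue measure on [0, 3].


The Lebesgue integral of a Riemann-integrable function agrees with the Riemann integral.
Antiderivative F(x) = (5/3)x^3 + (3/2)x^2 + -2x
F(3) = (5/3)*3^3 + (3/2)*3^2 + -2*3
     = (5/3)*27 + (3/2)*9 + -2*3
     = 45 + 13.5 + -6
     = 52.5
F(0) = 0.0
Integral = F(3) - F(0) = 52.5 - 0.0 = 52.5


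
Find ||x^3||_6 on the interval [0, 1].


Step 1: ||f||_6 = (integral_0^1 |x^3|^6 dx)^(1/6)
     = (integral_0^1 x^18 dx)^(1/6)
Step 2: integral_0^1 x^18 dx = [x^19/(19)] from 0 to 1 = 1^19/19
     = 1/19 = 0.052632
Step 3: ||f||_6 = (0.052632)^(1/6) = 0.612173


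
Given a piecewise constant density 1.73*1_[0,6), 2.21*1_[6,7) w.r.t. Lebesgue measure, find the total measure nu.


Integrate each piece of the Radon-Nikodym derivative:
Step 1: integral_0^6 1.73 dx = 1.73*(6-0) = 1.73*6 = 10.38
Step 2: integral_6^7 2.21 dx = 2.21*(7-6) = 2.21*1 = 2.21
Total: 10.38 + 2.21 = 12.59


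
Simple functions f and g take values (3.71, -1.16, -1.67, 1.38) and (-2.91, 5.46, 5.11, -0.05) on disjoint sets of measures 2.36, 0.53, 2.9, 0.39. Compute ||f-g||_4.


Step 1: Compute differences f_i - g_i:
  3.71 - -2.91 = 6.62
  -1.16 - 5.46 = -6.62
  -1.67 - 5.11 = -6.78
  1.38 - -0.05 = 1.43
Step 2: Compute |diff|^4 * measure for each set:
  |6.62|^4 * 2.36 = 1920.578035 * 2.36 = 4532.564163
  |-6.62|^4 * 0.53 = 1920.578035 * 0.53 = 1017.906359
  |-6.78|^4 * 2.9 = 2113.093799 * 2.9 = 6127.972016
  |1.43|^4 * 0.39 = 4.181616 * 0.39 = 1.63083
Step 3: Sum = 11680.073368
Step 4: ||f-g||_4 = (11680.073368)^(1/4) = 10.395883


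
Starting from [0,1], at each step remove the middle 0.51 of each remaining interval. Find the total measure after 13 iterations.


Step 1: At each step, fraction remaining = 1 - 0.51 = 0.49
Step 2: After 13 steps, measure = (0.49)^13
Result = 9.387480e-05


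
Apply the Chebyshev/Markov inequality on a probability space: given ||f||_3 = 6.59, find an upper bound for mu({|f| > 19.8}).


Chebyshev/Markov inequality: mu(|f| > eps) <= (||f||_p / eps)^p
Step 1: ||f||_3 / eps = 6.59 / 19.8 = 0.332828
Step 2: Raise to power p = 3:
  (0.332828)^3 = 0.036869
Step 3: Therefore mu(|f| > 19.8) <= 0.036869


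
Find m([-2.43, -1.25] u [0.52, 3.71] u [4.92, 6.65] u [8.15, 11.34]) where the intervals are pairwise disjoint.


For pairwise disjoint intervals, m(union) = sum of lengths.
= (-1.25 - -2.43) + (3.71 - 0.52) + (6.65 - 4.92) + (11.34 - 8.15)
= 1.18 + 3.19 + 1.73 + 3.19
= 9.29


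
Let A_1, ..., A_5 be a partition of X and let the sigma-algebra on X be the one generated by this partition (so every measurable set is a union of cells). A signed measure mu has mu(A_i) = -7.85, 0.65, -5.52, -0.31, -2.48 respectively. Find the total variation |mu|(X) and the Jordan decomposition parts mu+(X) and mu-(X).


Step 1: Every measurable set is a union of atoms (the cells / points), so a Hahn decomposition is
  obtained by grouping atoms by sign: P = union of atoms with mu > 0, N = union of the remaining atoms.
  Atoms in P (indices): 2;  atoms in N (indices): 1, 3, 4, 5
  Positive values: 0.65
  Negative values: -7.85, -5.52, -0.31, -2.48
Step 2: mu+(X) = mu(P) = sum of positive atom values = 0.65
Step 3: mu-(X) = -mu(N) = sum of |negative atom values| = 16.16
Step 4: |mu|(X) = mu+(X) + mu-(X) = 0.65 + 16.16 = 16.81


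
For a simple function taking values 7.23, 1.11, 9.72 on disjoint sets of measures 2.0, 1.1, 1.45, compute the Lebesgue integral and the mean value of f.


Step 1: Integral = sum(value_i * measure_i)
= 7.23*2.0 + 1.11*1.1 + 9.72*1.45
= 14.46 + 1.221 + 14.094
= 29.775
Step 2: Total measure of domain = 2.0 + 1.1 + 1.45 = 4.55
Step 3: Average value = 29.775 / 4.55 = 6.543956


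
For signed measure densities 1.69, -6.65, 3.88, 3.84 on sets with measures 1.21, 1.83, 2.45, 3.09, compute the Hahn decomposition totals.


Step 1: Compute signed measure on each set:
  Set 1: 1.69 * 1.21 = 2.0449
  Set 2: -6.65 * 1.83 = -12.1695
  Set 3: 3.88 * 2.45 = 9.506
  Set 4: 3.84 * 3.09 = 11.8656
Step 2: Total signed measure = (2.0449) + (-12.1695) + (9.506) + (11.8656)
     = 11.247
Step 3: Positive part mu+(X) = sum of positive contributions = 23.4165
Step 4: Negative part mu-(X) = |sum of negative contributions| = 12.1695


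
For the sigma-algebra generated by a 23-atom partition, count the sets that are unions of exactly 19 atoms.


Each element of F is a union of some subset of the 23 atoms.
Elements that are unions of exactly 19 atoms correspond to 19-element subsets of the 23 atoms.
Count = C(23, 19) = 23! / (19! * 4!) = 8855.


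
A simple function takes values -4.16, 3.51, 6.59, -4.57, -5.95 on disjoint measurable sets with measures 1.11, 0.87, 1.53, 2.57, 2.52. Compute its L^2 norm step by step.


Step 1: Compute |f_i|^2 for each value:
  |-4.16|^2 = 17.3056
  |3.51|^2 = 12.3201
  |6.59|^2 = 43.4281
  |-4.57|^2 = 20.8849
  |-5.95|^2 = 35.4025
Step 2: Multiply by measures and sum:
  17.3056 * 1.11 = 19.209216
  12.3201 * 0.87 = 10.718487
  43.4281 * 1.53 = 66.444993
  20.8849 * 2.57 = 53.674193
  35.4025 * 2.52 = 89.2143
Sum = 19.209216 + 10.718487 + 66.444993 + 53.674193 + 89.2143 = 239.261189
Step 3: Take the p-th root:
||f||_2 = (239.261189)^(1/2) = 15.46807


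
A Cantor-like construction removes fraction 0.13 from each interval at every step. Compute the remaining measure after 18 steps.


Step 1: At each step, fraction remaining = 1 - 0.13 = 0.87
Step 2: After 18 steps, measure = (0.87)^18
Result = 0.081535


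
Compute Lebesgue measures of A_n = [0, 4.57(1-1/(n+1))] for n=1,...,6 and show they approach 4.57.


By continuity of measure from below: if A_n increases to A, then m(A_n) -> m(A).
Here A = [0, 4.57], so m(A) = 4.57
Step 1: a_1 = 4.57*(1 - 1/2) = 2.285, m(A_1) = 2.285
Step 2: a_2 = 4.57*(1 - 1/3) = 3.0467, m(A_2) = 3.0467
Step 3: a_3 = 4.57*(1 - 1/4) = 3.4275, m(A_3) = 3.4275
Step 4: a_4 = 4.57*(1 - 1/5) = 3.656, m(A_4) = 3.656
Step 5: a_5 = 4.57*(1 - 1/6) = 3.8083, m(A_5) = 3.8083
Step 6: a_6 = 4.57*(1 - 1/7) = 3.9171, m(A_6) = 3.9171
Limit: m(A_n) -> m([0,4.57]) = 4.57


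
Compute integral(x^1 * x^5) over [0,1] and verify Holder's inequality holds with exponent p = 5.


Step 1: Exact integral of f*g = integral(x^6, 0, 1) = 1/7
     = 0.142857
Step 2: Holder bound with p=5, q=1.25:
  ||f||_p = (integral x^5 dx)^(1/5) = (1/6)^(1/5) = 0.698827
  ||g||_q = (integral x^6.25 dx)^(1/1.25) = (1/7.25)^(1/1.25) = 0.204989
Step 3: Holder bound = ||f||_p * ||g||_q = 0.698827 * 0.204989 = 0.143252
Verification: 0.142857 <= 0.143252 (Holder holds)


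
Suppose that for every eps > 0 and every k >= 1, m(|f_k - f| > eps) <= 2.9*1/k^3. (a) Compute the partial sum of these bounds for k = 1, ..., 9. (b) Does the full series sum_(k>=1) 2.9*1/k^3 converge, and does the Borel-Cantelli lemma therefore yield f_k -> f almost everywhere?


Step 1: List the terms 2.9*1/k^3 for k = 1 to 9:
  k=1: 2.9
  k=2: 0.3625
  k=3: 0.107407
  k=4: 0.045312
  k=5: 0.0232
  k=6: 0.013426
  k=7: 0.008455
  k=8: 0.005664
  k=9: 0.003978
Step 2: Partial sum = 2.9 + 0.3625 + 0.107407 + 0.045312 + 0.0232 + 0.013426 + 0.008455 + 0.005664 + 0.003978
     = 3.469943
Step 3: The full series sum_(k>=1) 2.9*1/k^3 converges (p-series with p = 3 > 1; a constant multiple of a convergent series converges).
Step 4: Fix eps > 0. Since sum_k m(|f_k - f| > eps) < infinity, the Borel-Cantelli lemma gives
        m(limsup_k {|f_k - f| > eps}) = 0, i.e. for a.e. x, |f_k(x) - f(x)| <= eps for all large k.
        Applying this with eps = 1/j for j = 1, 2, ... and intersecting the countably many full-measure sets,
        for a.e. x we get limsup_k |f_k(x) - f(x)| <= 1/j for every j, hence f_k -> f almost everywhere.
Conclusion: series converges; Borel-Cantelli yields f_k -> f a.e.


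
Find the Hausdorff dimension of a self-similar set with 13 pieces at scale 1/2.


For a self-similar set with N copies scaled by 1/r:
dim_H = log(N)/log(r) = log(13)/log(2)
= 2.564949/0.693147
= 3.70044


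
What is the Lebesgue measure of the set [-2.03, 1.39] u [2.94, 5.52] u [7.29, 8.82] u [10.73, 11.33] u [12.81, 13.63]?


For pairwise disjoint intervals, m(union) = sum of lengths.
= (1.39 - -2.03) + (5.52 - 2.94) + (8.82 - 7.29) + (11.33 - 10.73) + (13.63 - 12.81)
= 3.42 + 2.58 + 1.53 + 0.6 + 0.82
= 8.95


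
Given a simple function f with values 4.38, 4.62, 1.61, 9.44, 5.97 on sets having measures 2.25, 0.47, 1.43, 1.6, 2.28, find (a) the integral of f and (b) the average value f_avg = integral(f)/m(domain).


Step 1: Integral = sum(value_i * measure_i)
= 4.38*2.25 + 4.62*0.47 + 1.61*1.43 + 9.44*1.6 + 5.97*2.28
= 9.855 + 2.1714 + 2.3023 + 15.104 + 13.6116
= 43.0443
Step 2: Total measure of domain = 2.25 + 0.47 + 1.43 + 1.6 + 2.28 = 8.03
Step 3: Average value = 43.0443 / 8.03 = 5.360436


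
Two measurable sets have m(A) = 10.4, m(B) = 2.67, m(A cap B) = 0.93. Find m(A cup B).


By inclusion-exclusion: m(A u B) = m(A) + m(B) - m(A n B)
= 10.4 + 2.67 - 0.93
= 12.14


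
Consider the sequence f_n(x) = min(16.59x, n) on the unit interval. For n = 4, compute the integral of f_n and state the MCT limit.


f(x) = 16.59x on [0,1]; f_n(x) = min(16.59x, n). At n = 4:
Step 1: f(x) reaches 4 at x = 4/16.59 = 0.241109
Step 2: integral(f_4) = integral(16.59x, 0, 0.241109) + integral(4, 0.241109, 1)
       = 16.59*0.241109^2/2 + 4*(1 - 0.241109)
       = 0.482218 + 3.035564
       = 3.517782
Step 3: As n -> infinity, f_n increases to f, so by MCT integral(f_n) -> integral(f) = 16.59/2 = 8.295.
Convergence: integral(f_4) = 3.517782 -> 8.295 as n -> infinity


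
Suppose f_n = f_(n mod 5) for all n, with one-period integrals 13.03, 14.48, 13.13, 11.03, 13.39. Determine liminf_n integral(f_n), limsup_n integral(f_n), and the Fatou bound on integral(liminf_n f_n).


The sequence (integral(f_n)) is periodic with period 5, repeating the values 13.03, 14.48, 13.13, 11.03, 13.39 indefinitely.
Step 1: For a periodic sequence, every tail (a_m, a_(m+1), ...) contains all 5 period values infinitely often.
Step 2: Hence inf of every tail = min of the period values = min(13.03, 14.48, 13.13, 11.03, 13.39) = 11.03.
        liminf_n integral(f_n) = sup over m of (inf of tail from m) = 11.03.
Step 3: Similarly sup of every tail = max of the period values = 14.48.
        limsup_n integral(f_n) = 14.48.
Step 4: Fatou's lemma: integral(liminf_n f_n) <= liminf_n integral(f_n) = 11.03.
        So the integral of the pointwise liminf is at most 11.03.


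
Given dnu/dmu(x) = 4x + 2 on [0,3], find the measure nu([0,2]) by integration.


nu(A) = integral_A (dnu/dmu) dmu = integral_0^2 (4x + 2) dx
Step 1: Antiderivative F(x) = (4/2)x^2 + 2x
Step 2: F(2) = (4/2)*2^2 + 2*2 = 8 + 4 = 12
Step 3: F(0) = (4/2)*0^2 + 2*0 = 0.0 + 0 = 0.0
Step 4: nu([0,2]) = F(2) - F(0) = 12 - 0.0 = 12


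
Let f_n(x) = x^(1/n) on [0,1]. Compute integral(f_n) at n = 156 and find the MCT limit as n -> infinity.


At n = 156: f_156(x) = x^(1/156).
Step 1: integral(x^(1/156), 0, 1) = [x^(1/156+1) / (1/156+1)] from 0 to 1
     = 1 / (1/156 + 1) = 1 / ((156+1)/156) = 156/(156+1)
     = 156/157 = 0.993631
Step 2: As n -> infinity, f_n(x) = x^(1/n) -> 1 for x in (0,1], and f_n is increasing in n.
By MCT, lim_n integral(f_n) = integral(lim_n f_n) = integral(1, 0, 1) = 1.
Step 3: Verify convergence: 156/157 = 0.993631 -> 1


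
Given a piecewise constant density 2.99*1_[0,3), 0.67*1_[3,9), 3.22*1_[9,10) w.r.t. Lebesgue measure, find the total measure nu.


Integrate each piece of the Radon-Nikodym derivative:
Step 1: integral_0^3 2.99 dx = 2.99*(3-0) = 2.99*3 = 8.97
Step 2: integral_3^9 0.67 dx = 0.67*(9-3) = 0.67*6 = 4.02
Step 3: integral_9^10 3.22 dx = 3.22*(10-9) = 3.22*1 = 3.22
Total: 8.97 + 4.02 + 3.22 = 16.21


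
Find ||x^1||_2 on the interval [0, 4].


Step 1: ||f||_2 = (integral_0^4 |x^1|^2 dx)^(1/2)
     = (integral_0^4 x^2 dx)^(1/2)
Step 2: integral_0^4 x^2 dx = [x^3/(3)] from 0 to 4 = 4^3/3
     = 64/3 = 21.333333
Step 3: ||f||_2 = (21.333333)^(1/2) = 4.618802


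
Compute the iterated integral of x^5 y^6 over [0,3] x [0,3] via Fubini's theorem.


By Fubini's theorem, the double integral factors as a product of single integrals:
Step 1: integral_0^3 x^5 dx = [x^6/6] from 0 to 3
     = 3^6/6 = 121.5
Step 2: integral_0^3 y^6 dy = [y^7/7] from 0 to 3
     = 3^7/7 = 312.428571
Step 3: Double integral = 121.5 * 312.428571 = 37960.071429


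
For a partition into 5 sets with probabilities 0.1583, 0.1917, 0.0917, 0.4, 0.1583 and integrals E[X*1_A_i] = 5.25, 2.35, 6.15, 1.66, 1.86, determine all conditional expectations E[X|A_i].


For each cell A_i: E[X|A_i] = E[X*1_A_i] / P(A_i)
Step 1: E[X|A_1] = 5.25 / 0.1583 = 33.164877
Step 2: E[X|A_2] = 2.35 / 0.1917 = 12.258738
Step 3: E[X|A_3] = 6.15 / 0.0917 = 67.066521
Step 4: E[X|A_4] = 1.66 / 0.4 = 4.15
Step 5: E[X|A_5] = 1.86 / 0.1583 = 11.749842
Verification: E[X] = sum E[X*1_A_i] = 5.25 + 2.35 + 6.15 + 1.66 + 1.86 = 17.27


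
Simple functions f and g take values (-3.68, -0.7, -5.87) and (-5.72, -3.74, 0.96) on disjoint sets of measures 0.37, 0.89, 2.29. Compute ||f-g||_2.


Step 1: Compute differences f_i - g_i:
  -3.68 - -5.72 = 2.04
  -0.7 - -3.74 = 3.04
  -5.87 - 0.96 = -6.83
Step 2: Compute |diff|^2 * measure for each set:
  |2.04|^2 * 0.37 = 4.1616 * 0.37 = 1.539792
  |3.04|^2 * 0.89 = 9.2416 * 0.89 = 8.225024
  |-6.83|^2 * 2.29 = 46.6489 * 2.29 = 106.825981
Step 3: Sum = 116.590797
Step 4: ||f-g||_2 = (116.590797)^(1/2) = 10.797722


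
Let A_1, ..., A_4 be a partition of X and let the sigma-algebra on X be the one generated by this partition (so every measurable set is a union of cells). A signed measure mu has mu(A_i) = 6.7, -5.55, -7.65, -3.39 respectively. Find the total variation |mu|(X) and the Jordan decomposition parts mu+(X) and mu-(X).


Step 1: Every measurable set is a union of atoms (the cells / points), so a Hahn decomposition is
  obtained by grouping atoms by sign: P = union of atoms with mu > 0, N = union of the remaining atoms.
  Atoms in P (indices): 1;  atoms in N (indices): 2, 3, 4
  Positive values: 6.7
  Negative values: -5.55, -7.65, -3.39
Step 2: mu+(X) = mu(P) = sum of positive atom values = 6.7
Step 3: mu-(X) = -mu(N) = sum of |negative atom values| = 16.59
Step 4: |mu|(X) = mu+(X) + mu-(X) = 6.7 + 16.59 = 23.29


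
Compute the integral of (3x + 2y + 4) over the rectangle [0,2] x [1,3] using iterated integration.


By Fubini, integrate in x first, then y.
Step 1: Fix y, integrate over x in [0,2]:
  integral(3x + 2y + 4, x=0..2)
  = 3*(2^2 - 0^2)/2 + (2y + 4)*(2 - 0)
  = 6 + (2y + 4)*2
  = 6 + 4y + 8
  = 14 + 4y
Step 2: Integrate over y in [1,3]:
  integral(14 + 4y, y=1..3)
  = 14*2 + 4*(3^2 - 1^2)/2
  = 28 + 16
  = 44


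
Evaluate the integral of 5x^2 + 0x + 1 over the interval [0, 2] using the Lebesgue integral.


The Lebesgue integral of a Riemann-integrable function agrees with the Riemann integral.
Antiderivative F(x) = (5/3)x^3 + (0/2)x^2 + 1x
F(2) = (5/3)*2^3 + (0/2)*2^2 + 1*2
     = (5/3)*8 + (0/2)*4 + 1*2
     = 13.333333 + 0.0 + 2
     = 15.333333
F(0) = 0.0
Integral = F(2) - F(0) = 15.333333 - 0.0 = 15.333333


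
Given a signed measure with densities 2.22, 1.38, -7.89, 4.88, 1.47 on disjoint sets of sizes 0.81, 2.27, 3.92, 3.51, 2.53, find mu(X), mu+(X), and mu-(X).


Step 1: Compute signed measure on each set:
  Set 1: 2.22 * 0.81 = 1.7982
  Set 2: 1.38 * 2.27 = 3.1326
  Set 3: -7.89 * 3.92 = -30.9288
  Set 4: 4.88 * 3.51 = 17.1288
  Set 5: 1.47 * 2.53 = 3.7191
Step 2: Total signed measure = (1.7982) + (3.1326) + (-30.9288) + (17.1288) + (3.7191)
     = -5.1501
Step 3: Positive part mu+(X) = sum of positive contributions = 25.7787
Step 4: Negative part mu-(X) = |sum of negative contributions| = 30.9288


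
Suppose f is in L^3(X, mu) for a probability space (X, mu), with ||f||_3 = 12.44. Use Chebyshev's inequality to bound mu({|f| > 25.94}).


Chebyshev/Markov inequality: mu(|f| > eps) <= (||f||_p / eps)^p
Step 1: ||f||_3 / eps = 12.44 / 25.94 = 0.479568
Step 2: Raise to power p = 3:
  (0.479568)^3 = 0.110294
Step 3: Therefore mu(|f| > 25.94) <= 0.110294


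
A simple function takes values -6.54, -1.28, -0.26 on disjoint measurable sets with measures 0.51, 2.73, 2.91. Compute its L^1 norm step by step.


Step 1: Compute |f_i|^1 for each value:
  |-6.54|^1 = 6.54
  |-1.28|^1 = 1.28
  |-0.26|^1 = 0.26
Step 2: Multiply by measures and sum:
  6.54 * 0.51 = 3.3354
  1.28 * 2.73 = 3.4944
  0.26 * 2.91 = 0.7566
Sum = 3.3354 + 3.4944 + 0.7566 = 7.5864
Step 3: Take the p-th root:
||f||_1 = (7.5864)^(1/1) = 7.5864


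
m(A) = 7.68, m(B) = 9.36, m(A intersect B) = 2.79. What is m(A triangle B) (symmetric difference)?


m(A Delta B) = m(A) + m(B) - 2*m(A n B)
= 7.68 + 9.36 - 2*2.79
= 7.68 + 9.36 - 5.58
= 11.46


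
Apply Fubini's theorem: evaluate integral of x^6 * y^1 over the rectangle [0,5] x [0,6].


By Fubini's theorem, the double integral factors as a product of single integrals:
Step 1: integral_0^5 x^6 dx = [x^7/7] from 0 to 5
     = 5^7/7 = 11160.714286
Step 2: integral_0^6 y^1 dy = [y^2/2] from 0 to 6
     = 6^2/2 = 18
Step 3: Double integral = 11160.714286 * 18 = 200892.857143


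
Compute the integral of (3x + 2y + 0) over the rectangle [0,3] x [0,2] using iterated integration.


By Fubini, integrate in x first, then y.
Step 1: Fix y, integrate over x in [0,3]:
  integral(3x + 2y + 0, x=0..3)
  = 3*(3^2 - 0^2)/2 + (2y + 0)*(3 - 0)
  = 13.5 + (2y + 0)*3
  = 13.5 + 6y + 0
  = 13.5 + 6y
Step 2: Integrate over y in [0,2]:
  integral(13.5 + 6y, y=0..2)
  = 13.5*2 + 6*(2^2 - 0^2)/2
  = 27 + 12
  = 39


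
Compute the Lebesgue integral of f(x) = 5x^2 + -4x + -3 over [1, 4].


The Lebesgue integral of a Riemann-integrable function agrees with the Riemann integral.
Antiderivative F(x) = (5/3)x^3 + (-4/2)x^2 + -3x
F(4) = (5/3)*4^3 + (-4/2)*4^2 + -3*4
     = (5/3)*64 + (-4/2)*16 + -3*4
     = 106.666667 + -32 + -12
     = 62.666667
F(1) = -3.333333
Integral = F(4) - F(1) = 62.666667 - -3.333333 = 66


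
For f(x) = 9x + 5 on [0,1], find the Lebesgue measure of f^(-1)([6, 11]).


f^(-1)([6, 11]) = {x : 6 <= 9x + 5 <= 11}
Solving: (6 - 5)/9 <= x <= (11 - 5)/9
= [0.111111, 0.666667]
Intersecting with [0,1]: [0.111111, 0.666667]
Measure = 0.666667 - 0.111111 = 0.555556


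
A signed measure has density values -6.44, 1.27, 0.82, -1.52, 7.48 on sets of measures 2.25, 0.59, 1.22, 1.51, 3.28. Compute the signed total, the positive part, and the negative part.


Step 1: Compute signed measure on each set:
  Set 1: -6.44 * 2.25 = -14.49
  Set 2: 1.27 * 0.59 = 0.7493
  Set 3: 0.82 * 1.22 = 1.0004
  Set 4: -1.52 * 1.51 = -2.2952
  Set 5: 7.48 * 3.28 = 24.5344
Step 2: Total signed measure = (-14.49) + (0.7493) + (1.0004) + (-2.2952) + (24.5344)
     = 9.4989
Step 3: Positive part mu+(X) = sum of positive contributions = 26.2841
Step 4: Negative part mu-(X) = |sum of negative contributions| = 16.7852


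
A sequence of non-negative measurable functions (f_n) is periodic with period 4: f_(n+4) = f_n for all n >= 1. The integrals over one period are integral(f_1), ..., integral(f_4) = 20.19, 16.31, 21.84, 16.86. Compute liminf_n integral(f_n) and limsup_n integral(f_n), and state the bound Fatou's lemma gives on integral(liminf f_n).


The sequence (integral(f_n)) is periodic with period 4, repeating the values 20.19, 16.31, 21.84, 16.86 indefinitely.
Step 1: For a periodic sequence, every tail (a_m, a_(m+1), ...) contains all 4 period values infinitely often.
Step 2: Hence inf of every tail = min of the period values = min(20.19, 16.31, 21.84, 16.86) = 16.31.
        liminf_n integral(f_n) = sup over m of (inf of tail from m) = 16.31.
Step 3: Similarly sup of every tail = max of the period values = 21.84.
        limsup_n integral(f_n) = 21.84.
Step 4: Fatou's lemma: integral(liminf_n f_n) <= liminf_n integral(f_n) = 16.31.
        So the integral of the pointwise liminf is at most 16.31.


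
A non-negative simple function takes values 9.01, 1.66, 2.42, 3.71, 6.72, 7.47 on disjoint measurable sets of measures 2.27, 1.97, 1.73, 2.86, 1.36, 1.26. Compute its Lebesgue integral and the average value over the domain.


Step 1: Integral = sum(value_i * measure_i)
= 9.01*2.27 + 1.66*1.97 + 2.42*1.73 + 3.71*2.86 + 6.72*1.36 + 7.47*1.26
= 20.4527 + 3.2702 + 4.1866 + 10.6106 + 9.1392 + 9.4122
= 57.0715
Step 2: Total measure of domain = 2.27 + 1.97 + 1.73 + 2.86 + 1.36 + 1.26 = 11.45
Step 3: Average value = 57.0715 / 11.45 = 4.98441


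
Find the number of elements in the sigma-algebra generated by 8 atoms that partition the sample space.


Each element of the sigma-algebra is a union of some subset of the 8 atoms.
The number of such subsets is 2^8 = 256.


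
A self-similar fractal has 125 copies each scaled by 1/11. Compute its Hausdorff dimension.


For a self-similar set with N copies scaled by 1/r:
dim_H = log(N)/log(r) = log(125)/log(11)
= 4.828314/2.397895
= 2.013563


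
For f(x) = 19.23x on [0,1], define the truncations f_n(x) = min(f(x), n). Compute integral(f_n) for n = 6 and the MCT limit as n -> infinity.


f(x) = 19.23x on [0,1]; f_n(x) = min(19.23x, n). At n = 6:
Step 1: f(x) reaches 6 at x = 6/19.23 = 0.312012
Step 2: integral(f_6) = integral(19.23x, 0, 0.312012) + integral(6, 0.312012, 1)
       = 19.23*0.312012^2/2 + 6*(1 - 0.312012)
       = 0.936037 + 4.127925
       = 5.063963
Step 3: As n -> infinity, f_n increases to f, so by MCT integral(f_n) -> integral(f) = 19.23/2 = 9.615.
Convergence: integral(f_6) = 5.063963 -> 9.615 as n -> infinity


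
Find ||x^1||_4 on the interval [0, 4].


Step 1: ||f||_4 = (integral_0^4 |x^1|^4 dx)^(1/4)
     = (integral_0^4 x^4 dx)^(1/4)
Step 2: integral_0^4 x^4 dx = [x^5/(5)] from 0 to 4 = 4^5/5
     = 1024/5 = 204.8
Step 3: ||f||_4 = (204.8)^(1/4) = 3.782966


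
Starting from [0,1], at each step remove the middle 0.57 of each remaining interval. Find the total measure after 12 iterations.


Step 1: At each step, fraction remaining = 1 - 0.57 = 0.43
Step 2: After 12 steps, measure = (0.43)^12
Result = 3.995963e-05


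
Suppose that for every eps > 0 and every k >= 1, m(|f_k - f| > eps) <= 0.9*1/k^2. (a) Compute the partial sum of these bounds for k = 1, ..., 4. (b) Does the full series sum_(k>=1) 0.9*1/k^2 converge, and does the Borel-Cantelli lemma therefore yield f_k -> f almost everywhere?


Step 1: List the terms 0.9*1/k^2 for k = 1 to 4:
  k=1: 0.9
  k=2: 0.225
  k=3: 0.1
  k=4: 0.05625
Step 2: Partial sum = 0.9 + 0.225 + 0.1 + 0.05625
     = 1.28125
Step 3: The full series sum_(k>=1) 0.9*1/k^2 converges (p-series with p = 2 > 1; a constant multiple of a convergent series converges).
Step 4: Fix eps > 0. Since sum_k m(|f_k - f| > eps) < infinity, the Borel-Cantelli lemma gives
        m(limsup_k {|f_k - f| > eps}) = 0, i.e. for a.e. x, |f_k(x) - f(x)| <= eps for all large k.
        Applying this with eps = 1/j for j = 1, 2, ... and intersecting the countably many full-measure sets,
        for a.e. x we get limsup_k |f_k(x) - f(x)| <= 1/j for every j, hence f_k -> f almost everywhere.
Conclusion: series converges; Borel-Cantelli yields f_k -> f a.e.


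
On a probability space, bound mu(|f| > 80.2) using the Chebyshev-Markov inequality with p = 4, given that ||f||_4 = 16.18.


Chebyshev/Markov inequality: mu(|f| > eps) <= (||f||_p / eps)^p
Step 1: ||f||_4 / eps = 16.18 / 80.2 = 0.201746
Step 2: Raise to power p = 4:
  (0.201746)^4 = 0.001657
Step 3: Therefore mu(|f| > 80.2) <= 0.001657


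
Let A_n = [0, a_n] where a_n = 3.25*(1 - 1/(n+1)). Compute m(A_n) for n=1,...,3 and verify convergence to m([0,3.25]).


By continuity of measure from below: if A_n increases to A, then m(A_n) -> m(A).
Here A = [0, 3.25], so m(A) = 3.25
Step 1: a_1 = 3.25*(1 - 1/2) = 1.625, m(A_1) = 1.625
Step 2: a_2 = 3.25*(1 - 1/3) = 2.1667, m(A_2) = 2.1667
Step 3: a_3 = 3.25*(1 - 1/4) = 2.4375, m(A_3) = 2.4375
Limit: m(A_n) -> m([0,3.25]) = 3.25


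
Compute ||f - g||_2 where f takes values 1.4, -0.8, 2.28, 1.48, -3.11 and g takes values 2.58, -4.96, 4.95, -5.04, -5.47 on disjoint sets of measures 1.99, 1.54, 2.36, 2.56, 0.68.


Step 1: Compute differences f_i - g_i:
  1.4 - 2.58 = -1.18
  -0.8 - -4.96 = 4.16
  2.28 - 4.95 = -2.67
  1.48 - -5.04 = 6.52
  -3.11 - -5.47 = 2.36
Step 2: Compute |diff|^2 * measure for each set:
  |-1.18|^2 * 1.99 = 1.3924 * 1.99 = 2.770876
  |4.16|^2 * 1.54 = 17.3056 * 1.54 = 26.650624
  |-2.67|^2 * 2.36 = 7.1289 * 2.36 = 16.824204
  |6.52|^2 * 2.56 = 42.5104 * 2.56 = 108.826624
  |2.36|^2 * 0.68 = 5.5696 * 0.68 = 3.787328
Step 3: Sum = 158.859656
Step 4: ||f-g||_2 = (158.859656)^(1/2) = 12.603954


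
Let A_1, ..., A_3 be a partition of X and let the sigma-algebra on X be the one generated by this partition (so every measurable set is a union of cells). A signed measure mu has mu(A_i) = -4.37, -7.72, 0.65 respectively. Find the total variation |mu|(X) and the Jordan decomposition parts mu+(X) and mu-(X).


Step 1: Every measurable set is a union of atoms (the cells / points), so a Hahn decomposition is
  obtained by grouping atoms by sign: P = union of atoms with mu > 0, N = union of the remaining atoms.
  Atoms in P (indices): 3;  atoms in N (indices): 1, 2
  Positive values: 0.65
  Negative values: -4.37, -7.72
Step 2: mu+(X) = mu(P) = sum of positive atom values = 0.65
Step 3: mu-(X) = -mu(N) = sum of |negative atom values| = 12.09
Step 4: |mu|(X) = mu+(X) + mu-(X) = 0.65 + 12.09 = 12.74


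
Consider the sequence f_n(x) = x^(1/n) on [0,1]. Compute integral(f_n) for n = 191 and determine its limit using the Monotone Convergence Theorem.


At n = 191: f_191(x) = x^(1/191).
Step 1: integral(x^(1/191), 0, 1) = [x^(1/191+1) / (1/191+1)] from 0 to 1
     = 1 / (1/191 + 1) = 1 / ((191+1)/191) = 191/(191+1)
     = 191/192 = 0.994792
Step 2: As n -> infinity, f_n(x) = x^(1/n) -> 1 for x in (0,1], and f_n is increasing in n.
By MCT, lim_n integral(f_n) = integral(lim_n f_n) = integral(1, 0, 1) = 1.
Step 3: Verify convergence: 191/192 = 0.994792 -> 1


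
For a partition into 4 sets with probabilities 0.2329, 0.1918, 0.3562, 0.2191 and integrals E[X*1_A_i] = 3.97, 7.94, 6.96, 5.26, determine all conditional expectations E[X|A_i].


For each cell A_i: E[X|A_i] = E[X*1_A_i] / P(A_i)
Step 1: E[X|A_1] = 3.97 / 0.2329 = 17.045942
Step 2: E[X|A_2] = 7.94 / 0.1918 = 41.397289
Step 3: E[X|A_3] = 6.96 / 0.3562 = 19.539585
Step 4: E[X|A_4] = 5.26 / 0.2191 = 24.007303
Verification: E[X] = sum E[X*1_A_i] = 3.97 + 7.94 + 6.96 + 5.26 = 24.13


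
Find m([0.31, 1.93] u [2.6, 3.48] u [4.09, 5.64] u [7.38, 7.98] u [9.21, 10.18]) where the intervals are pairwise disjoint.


For pairwise disjoint intervals, m(union) = sum of lengths.
= (1.93 - 0.31) + (3.48 - 2.6) + (5.64 - 4.09) + (7.98 - 7.38) + (10.18 - 9.21)
= 1.62 + 0.88 + 1.55 + 0.6 + 0.97
= 5.62


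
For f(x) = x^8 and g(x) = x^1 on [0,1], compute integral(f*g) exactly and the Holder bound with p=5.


Step 1: Exact integral of f*g = integral(x^9, 0, 1) = 1/10
     = 0.1
Step 2: Holder bound with p=5, q=1.25:
  ||f||_p = (integral x^40 dx)^(1/5) = (1/41)^(1/5) = 0.475821
  ||g||_q = (integral x^1.25 dx)^(1/1.25) = (1/2.25)^(1/1.25) = 0.522702
Step 3: Holder bound = ||f||_p * ||g||_q = 0.475821 * 0.522702 = 0.248712
Verification: 0.1 <= 0.248712 (Holder holds)


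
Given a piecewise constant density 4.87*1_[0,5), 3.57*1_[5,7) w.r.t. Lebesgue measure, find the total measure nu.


Integrate each piece of the Radon-Nikodym derivative:
Step 1: integral_0^5 4.87 dx = 4.87*(5-0) = 4.87*5 = 24.35
Step 2: integral_5^7 3.57 dx = 3.57*(7-5) = 3.57*2 = 7.14
Total: 24.35 + 7.14 = 31.49


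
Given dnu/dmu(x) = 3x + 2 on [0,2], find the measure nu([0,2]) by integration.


nu(A) = integral_A (dnu/dmu) dmu = integral_0^2 (3x + 2) dx
Step 1: Antiderivative F(x) = (3/2)x^2 + 2x
Step 2: F(2) = (3/2)*2^2 + 2*2 = 6 + 4 = 10
Step 3: F(0) = (3/2)*0^2 + 2*0 = 0.0 + 0 = 0.0
Step 4: nu([0,2]) = F(2) - F(0) = 10 - 0.0 = 10


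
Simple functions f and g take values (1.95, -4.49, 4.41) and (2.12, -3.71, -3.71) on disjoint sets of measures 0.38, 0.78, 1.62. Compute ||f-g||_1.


Step 1: Compute differences f_i - g_i:
  1.95 - 2.12 = -0.17
  -4.49 - -3.71 = -0.78
  4.41 - -3.71 = 8.12
Step 2: Compute |diff|^1 * measure for each set:
  |-0.17|^1 * 0.38 = 0.17 * 0.38 = 0.0646
  |-0.78|^1 * 0.78 = 0.78 * 0.78 = 0.6084
  |8.12|^1 * 1.62 = 8.12 * 1.62 = 13.1544
Step 3: Sum = 13.8274
Step 4: ||f-g||_1 = (13.8274)^(1/1) = 13.8274


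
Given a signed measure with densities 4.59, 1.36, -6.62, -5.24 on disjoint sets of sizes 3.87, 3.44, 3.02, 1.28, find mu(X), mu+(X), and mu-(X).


Step 1: Compute signed measure on each set:
  Set 1: 4.59 * 3.87 = 17.7633
  Set 2: 1.36 * 3.44 = 4.6784
  Set 3: -6.62 * 3.02 = -19.9924
  Set 4: -5.24 * 1.28 = -6.7072
Step 2: Total signed measure = (17.7633) + (4.6784) + (-19.9924) + (-6.7072)
     = -4.2579
Step 3: Positive part mu+(X) = sum of positive contributions = 22.4417
Step 4: Negative part mu-(X) = |sum of negative contributions| = 26.6996


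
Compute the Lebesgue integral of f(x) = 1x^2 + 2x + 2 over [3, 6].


The Lebesgue integral of a Riemann-integrable function agrees with the Riemann integral.
Antiderivative F(x) = (1/3)x^3 + (2/2)x^2 + 2x
F(6) = (1/3)*6^3 + (2/2)*6^2 + 2*6
     = (1/3)*216 + (2/2)*36 + 2*6
     = 72 + 36 + 12
     = 120
F(3) = 24
Integral = F(6) - F(3) = 120 - 24 = 96


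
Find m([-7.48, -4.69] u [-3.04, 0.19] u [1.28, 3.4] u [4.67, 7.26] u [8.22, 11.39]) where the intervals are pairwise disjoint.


For pairwise disjoint intervals, m(union) = sum of lengths.
= (-4.69 - -7.48) + (0.19 - -3.04) + (3.4 - 1.28) + (7.26 - 4.67) + (11.39 - 8.22)
= 2.79 + 3.23 + 2.12 + 2.59 + 3.17
= 13.9


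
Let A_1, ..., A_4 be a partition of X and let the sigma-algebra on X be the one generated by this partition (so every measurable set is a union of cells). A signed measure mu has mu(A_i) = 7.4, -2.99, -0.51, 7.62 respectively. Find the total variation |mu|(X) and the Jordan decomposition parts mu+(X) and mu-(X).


Step 1: Every measurable set is a union of atoms (the cells / points), so a Hahn decomposition is
  obtained by grouping atoms by sign: P = union of atoms with mu > 0, N = union of the remaining atoms.
  Atoms in P (indices): 1, 4;  atoms in N (indices): 2, 3
  Positive values: 7.4, 7.62
  Negative values: -2.99, -0.51
Step 2: mu+(X) = mu(P) = sum of positive atom values = 15.02
Step 3: mu-(X) = -mu(N) = sum of |negative atom values| = 3.5
Step 4: |mu|(X) = mu+(X) + mu-(X) = 15.02 + 3.5 = 18.52


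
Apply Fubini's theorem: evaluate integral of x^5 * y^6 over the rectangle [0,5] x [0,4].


By Fubini's theorem, the double integral factors as a product of single integrals:
Step 1: integral_0^5 x^5 dx = [x^6/6] from 0 to 5
     = 5^6/6 = 2604.166667
Step 2: integral_0^4 y^6 dy = [y^7/7] from 0 to 4
     = 4^7/7 = 2340.571429
Step 3: Double integral = 2604.166667 * 2340.571429 = 6.095238e+06
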